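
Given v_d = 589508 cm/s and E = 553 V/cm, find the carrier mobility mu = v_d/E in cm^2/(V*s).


Step 1: mu = v_d / E
Step 2: mu = 589508 / 553
Step 3: mu = 1066.02 cm^2/(V*s)

1066.02


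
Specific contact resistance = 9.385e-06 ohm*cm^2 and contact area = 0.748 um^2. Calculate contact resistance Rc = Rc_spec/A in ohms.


Step 1: Convert area to cm^2: 0.748 um^2 = 7.4800e-09 cm^2
Step 2: Rc = Rc_spec / A = 9.385e-06 / 7.4800e-09
Step 3: Rc = 1.25e+03 ohms

1.25e+03


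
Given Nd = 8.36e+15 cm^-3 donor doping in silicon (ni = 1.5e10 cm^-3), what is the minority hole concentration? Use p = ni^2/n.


Step 1: Since Nd >> ni, n ≈ Nd = 8.36e+15 cm^-3
Step 2: p = ni^2 / n = (1.5e10)^2 / 8.36e+15
Step 3: p = 2.25e20 / 8.36e+15 = 2.69e+04 cm^-3

2.69e+04


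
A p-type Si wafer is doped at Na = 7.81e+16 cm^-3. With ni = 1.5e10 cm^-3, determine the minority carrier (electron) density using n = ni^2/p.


Step 1: Majority hole concentration p ≈ Na = 7.81e+16 cm^-3
Step 2: n = ni^2 / Na = (1.5e10)^2 / 7.81e+16
Step 3: n = 2.88e+03 cm^-3

2.88e+03


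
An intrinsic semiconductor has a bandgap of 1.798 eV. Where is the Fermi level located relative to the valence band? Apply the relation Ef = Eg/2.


Step 1: For an intrinsic semiconductor, the Fermi level sits at midgap.
Step 2: Ef = Eg / 2 = 1.798 / 2 = 0.899 eV

0.899


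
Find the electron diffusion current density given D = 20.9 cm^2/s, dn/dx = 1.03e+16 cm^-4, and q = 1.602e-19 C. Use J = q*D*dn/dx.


Step 1: J = q * D * (dn/dx)
Step 2: J = 1.602e-19 * 20.9 * 1.03e+16
Step 3: J = 3.45e-02 A/cm^2

3.45e-02


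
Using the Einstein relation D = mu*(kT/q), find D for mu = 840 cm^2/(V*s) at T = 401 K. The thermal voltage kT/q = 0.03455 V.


Step 1: D = mu * (kT/q)
Step 2: D = 840 * 0.03455
Step 3: D = 29.02 cm^2/s

29.02


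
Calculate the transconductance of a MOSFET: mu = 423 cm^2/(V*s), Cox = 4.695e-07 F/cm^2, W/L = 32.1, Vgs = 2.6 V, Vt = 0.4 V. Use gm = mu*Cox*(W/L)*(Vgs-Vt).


Step 1: Vov = Vgs - Vt = 2.6 - 0.4 = 2.2 V
Step 2: gm = mu * Cox * (W/L) * Vov
Step 3: gm = 423 * 4.695e-07 * 32.1 * 2.2 = 1.40e-02 S

1.40e-02


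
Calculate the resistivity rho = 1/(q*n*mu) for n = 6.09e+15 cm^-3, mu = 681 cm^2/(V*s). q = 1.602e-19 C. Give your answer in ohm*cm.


Step 1: sigma = q * n * mu = 1.602e-19 * 6.09e+15 * 681 = 6.64396e-01 S/cm
Step 2: rho = 1 / sigma = 1 / 6.64396e-01 = 1.505 ohm*cm

1.505


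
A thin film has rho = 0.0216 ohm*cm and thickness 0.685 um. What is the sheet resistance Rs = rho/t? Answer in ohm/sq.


Step 1: Convert thickness to cm: t = 0.685 um = 6.8500e-05 cm
Step 2: Rs = rho / t = 0.0216 / 6.8500e-05
Step 3: Rs = 315.3 ohm/sq

315.3


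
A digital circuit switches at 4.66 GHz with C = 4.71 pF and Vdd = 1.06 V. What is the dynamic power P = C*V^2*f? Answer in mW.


Step 1: V^2 = 1.06^2 = 1.1236 V^2
Step 2: P = C*V^2*f = 4.71e-12 F * 1.1236 * 4.66e9 Hz
Step 3: P = 2.466144696e-02 W
Step 4: P = 24.661 mW

24.661


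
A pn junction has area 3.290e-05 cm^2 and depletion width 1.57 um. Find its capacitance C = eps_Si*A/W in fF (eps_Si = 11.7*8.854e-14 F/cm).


Step 1: eps_Si = 11.7 * 8.854e-14 = 1.035918e-12 F/cm
Step 2: W in cm = 1.57 * 1e-4 = 1.57e-04 cm
Step 3: C = 1.035918e-12 * 3.290e-05 / 1.57e-04 = 2.170809e-13 F
Step 4: C = 217.08 fF

217.08


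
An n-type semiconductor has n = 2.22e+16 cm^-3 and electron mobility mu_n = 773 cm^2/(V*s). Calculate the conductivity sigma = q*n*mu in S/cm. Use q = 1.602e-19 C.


Step 1: sigma = q * n * mu
Step 2: sigma = 1.602e-19 * 2.22e+16 * 773
Step 3: sigma = 2.749e+00 S/cm

2.749e+00


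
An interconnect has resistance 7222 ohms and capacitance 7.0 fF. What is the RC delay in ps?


Step 1: tau = R * C
Step 2: tau = 7222 * 7.0 fF = 7222 * 7.0e-15 F
Step 3: tau = 5.0554e-11 s = 50.554 ps

50.554


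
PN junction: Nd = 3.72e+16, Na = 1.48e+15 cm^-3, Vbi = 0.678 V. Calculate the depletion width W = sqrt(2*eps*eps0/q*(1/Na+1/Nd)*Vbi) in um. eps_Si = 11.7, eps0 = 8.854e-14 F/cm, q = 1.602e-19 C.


Step 1: 1/Na + 1/Nd = 1/1.48e+15 + 1/3.72e+16 = 7.02557e-16
Step 2: 2*eps*eps0/q = 2*11.7*8.854e-14/1.602e-19 = 1.293281e+07
Step 3: W^2 = 1.293281e+07 * 7.02557e-16 * 0.678 = 6.16033e-09
Step 4: W = sqrt(6.16033e-09) = 7.849e-05 cm = 0.7849 um

0.7849


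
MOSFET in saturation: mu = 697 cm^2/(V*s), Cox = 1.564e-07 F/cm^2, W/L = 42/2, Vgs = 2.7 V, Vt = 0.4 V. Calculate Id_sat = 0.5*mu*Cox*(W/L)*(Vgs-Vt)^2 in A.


Step 1: Overdrive voltage Vov = Vgs - Vt = 2.7 - 0.4 = 2.3 V
Step 2: W/L = 42/2 = 21
Step 3: Id = 0.5 * 697 * 1.564e-07 * 21 * 2.3^2
Step 4: Id = 6.06e-03 A

6.06e-03


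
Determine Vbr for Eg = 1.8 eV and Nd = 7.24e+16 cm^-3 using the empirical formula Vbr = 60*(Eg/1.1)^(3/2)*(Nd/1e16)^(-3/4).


Step 1: Eg/1.1 = 1.8/1.1 = 1.636364
Step 2: (Eg/1.1)^1.5 = 1.636364^1.5 = 2.093244
Step 3: (Nd/1e16)^(-0.75) = (7.24)^(-0.75) = 0.226567
Step 4: Vbr = 60 * 2.093244 * 0.226567 = 28.5 V

28.5


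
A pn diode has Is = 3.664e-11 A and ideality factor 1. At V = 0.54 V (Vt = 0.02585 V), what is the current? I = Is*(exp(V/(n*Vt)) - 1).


Step 1: V/(n*Vt) = 0.54/(1*0.02585) = 20.8897
Step 2: exp(20.8897) = 1.1811e+09
Step 3: I = 3.664e-11 * (1.1811e+09 - 1) = 4.33e-02 A

4.33e-02


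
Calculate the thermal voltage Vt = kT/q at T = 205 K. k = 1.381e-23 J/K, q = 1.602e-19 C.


Step 1: kT = 1.381e-23 * 205 = 2.83105e-21 J
Step 2: Vt = kT/q = 2.83105e-21 / 1.602e-19
Step 3: Vt = 0.01767 V

0.01767


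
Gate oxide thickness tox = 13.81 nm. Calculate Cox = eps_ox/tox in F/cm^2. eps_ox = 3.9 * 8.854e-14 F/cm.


Step 1: eps_ox = 3.9 * 8.854e-14 = 3.45306e-13 F/cm
Step 2: tox in cm = 13.81 nm * 1e-7 = 1.3810e-06 cm
Step 3: Cox = 3.45306e-13 / 1.3810e-06 = 2.50e-07 F/cm^2

2.50e-07


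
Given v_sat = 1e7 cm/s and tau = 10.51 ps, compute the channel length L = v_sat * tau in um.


Step 1: tau in seconds = 10.51 ps * 1e-12 = 1.0510e-11 s
Step 2: L = v_sat * tau = 1e7 * 1.0510e-11 = 1.0510e-04 cm
Step 3: L in um = 1.0510e-04 * 1e4 = 1.051 um

1.051


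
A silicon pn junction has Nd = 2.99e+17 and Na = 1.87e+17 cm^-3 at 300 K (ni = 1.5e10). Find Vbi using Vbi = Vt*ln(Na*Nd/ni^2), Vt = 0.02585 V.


Step 1: Compute Na*Nd/ni^2 = 1.87e+17 * 2.99e+17 / (1.5e10)^2 = 2.4850e+14
Step 2: ln(2.4850e+14) = 33.1465
Step 3: Vbi = 0.02585 * 33.1465 = 0.857 V

0.857


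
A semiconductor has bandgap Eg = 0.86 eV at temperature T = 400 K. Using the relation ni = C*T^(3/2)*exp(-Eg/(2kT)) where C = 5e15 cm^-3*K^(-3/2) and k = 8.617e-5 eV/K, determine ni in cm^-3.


Step 1: Compute kT = 8.617e-5 * 400 = 0.034468 eV
Step 2: Exponent = -Eg/(2kT) = -0.86/(2*0.034468) = -12.47534
Step 3: T^(3/2) = 400^1.5 = 8000.00
Step 4: ni = 5e15 * 8000.00 * exp(-12.47534) = 1.53e+14 cm^-3

1.53e+14


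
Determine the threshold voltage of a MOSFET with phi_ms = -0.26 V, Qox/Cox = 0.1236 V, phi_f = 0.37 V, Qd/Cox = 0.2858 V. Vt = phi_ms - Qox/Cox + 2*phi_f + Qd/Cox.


Step 1: Vt = phi_ms - Qox/Cox + 2*phi_f + Qd/Cox
Step 2: Vt = -0.26 - 0.1236 + 2*0.37 + 0.2858
Step 3: Vt = -0.26 - 0.1236 + 0.74 + 0.2858
Step 4: Vt = 0.6422 V

0.6422


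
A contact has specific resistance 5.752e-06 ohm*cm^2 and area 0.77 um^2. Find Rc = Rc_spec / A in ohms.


Step 1: Convert area to cm^2: 0.77 um^2 = 7.7000e-09 cm^2
Step 2: Rc = Rc_spec / A = 5.752e-06 / 7.7000e-09
Step 3: Rc = 7.47e+02 ohms

7.47e+02


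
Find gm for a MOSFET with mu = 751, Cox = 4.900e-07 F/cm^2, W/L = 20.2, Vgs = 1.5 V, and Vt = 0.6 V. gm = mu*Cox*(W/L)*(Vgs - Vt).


Step 1: Vov = Vgs - Vt = 1.5 - 0.6 = 0.9 V
Step 2: gm = mu * Cox * (W/L) * Vov
Step 3: gm = 751 * 4.900e-07 * 20.2 * 0.9 = 6.69e-03 S

6.69e-03


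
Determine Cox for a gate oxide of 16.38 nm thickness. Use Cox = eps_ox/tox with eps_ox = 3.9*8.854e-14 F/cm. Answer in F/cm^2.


Step 1: eps_ox = 3.9 * 8.854e-14 = 3.45306e-13 F/cm
Step 2: tox in cm = 16.38 nm * 1e-7 = 1.6380e-06 cm
Step 3: Cox = 3.45306e-13 / 1.6380e-06 = 2.11e-07 F/cm^2

2.11e-07


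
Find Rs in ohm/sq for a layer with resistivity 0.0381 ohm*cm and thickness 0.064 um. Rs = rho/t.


Step 1: Convert thickness to cm: t = 0.064 um = 6.4000e-06 cm
Step 2: Rs = rho / t = 0.0381 / 6.4000e-06
Step 3: Rs = 5953.1 ohm/sq

5953.1


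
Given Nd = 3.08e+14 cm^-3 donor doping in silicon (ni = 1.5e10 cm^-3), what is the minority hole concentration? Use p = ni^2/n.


Step 1: Since Nd >> ni, n ≈ Nd = 3.08e+14 cm^-3
Step 2: p = ni^2 / n = (1.5e10)^2 / 3.08e+14
Step 3: p = 2.25e20 / 3.08e+14 = 7.31e+05 cm^-3

7.31e+05


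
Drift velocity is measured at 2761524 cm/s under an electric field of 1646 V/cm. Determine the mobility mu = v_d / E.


Step 1: mu = v_d / E
Step 2: mu = 2761524 / 1646
Step 3: mu = 1677.72 cm^2/(V*s)

1677.72


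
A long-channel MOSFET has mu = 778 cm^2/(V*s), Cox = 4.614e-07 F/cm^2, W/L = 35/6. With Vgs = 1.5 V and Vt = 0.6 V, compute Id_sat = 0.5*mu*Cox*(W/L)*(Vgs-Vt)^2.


Step 1: Overdrive voltage Vov = Vgs - Vt = 1.5 - 0.6 = 0.9 V
Step 2: W/L = 35/6 = 5.83333
Step 3: Id = 0.5 * 778 * 4.614e-07 * 5.83333 * 0.9^2
Step 4: Id = 8.48e-04 A

8.48e-04


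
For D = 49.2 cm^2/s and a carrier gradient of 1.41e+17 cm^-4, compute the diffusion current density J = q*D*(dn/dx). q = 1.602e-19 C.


Step 1: J = q * D * (dn/dx)
Step 2: J = 1.602e-19 * 49.2 * 1.41e+17
Step 3: J = 1.11e+00 A/cm^2

1.11e+00


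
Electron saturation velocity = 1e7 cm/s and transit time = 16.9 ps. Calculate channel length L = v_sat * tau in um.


Step 1: tau in seconds = 16.9 ps * 1e-12 = 1.6900e-11 s
Step 2: L = v_sat * tau = 1e7 * 1.6900e-11 = 1.6900e-04 cm
Step 3: L in um = 1.6900e-04 * 1e4 = 1.69 um

1.69


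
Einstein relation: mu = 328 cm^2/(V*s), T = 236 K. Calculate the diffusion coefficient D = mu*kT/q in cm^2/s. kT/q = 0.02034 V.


Step 1: D = mu * (kT/q)
Step 2: D = 328 * 0.02034
Step 3: D = 6.67 cm^2/s

6.67


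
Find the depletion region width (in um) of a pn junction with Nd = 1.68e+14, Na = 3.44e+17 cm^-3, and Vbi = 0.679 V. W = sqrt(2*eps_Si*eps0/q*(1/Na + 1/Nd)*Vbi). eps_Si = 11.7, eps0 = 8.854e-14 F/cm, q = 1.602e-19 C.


Step 1: 1/Na + 1/Nd = 1/3.44e+17 + 1/1.68e+14 = 5.95529e-15
Step 2: 2*eps*eps0/q = 2*11.7*8.854e-14/1.602e-19 = 1.293281e+07
Step 3: W^2 = 1.293281e+07 * 5.95529e-15 * 0.679 = 5.22957e-08
Step 4: W = sqrt(5.22957e-08) = 2.287e-04 cm = 2.287 um

2.287


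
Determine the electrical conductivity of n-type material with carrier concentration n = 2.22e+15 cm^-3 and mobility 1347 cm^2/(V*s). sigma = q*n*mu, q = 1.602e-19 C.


Step 1: sigma = q * n * mu
Step 2: sigma = 1.602e-19 * 2.22e+15 * 1347
Step 3: sigma = 4.791e-01 S/cm

4.791e-01


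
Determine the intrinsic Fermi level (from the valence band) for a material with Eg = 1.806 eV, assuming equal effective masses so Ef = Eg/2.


Step 1: For an intrinsic semiconductor, the Fermi level sits at midgap.
Step 2: Ef = Eg / 2 = 1.806 / 2 = 0.903 eV

0.903


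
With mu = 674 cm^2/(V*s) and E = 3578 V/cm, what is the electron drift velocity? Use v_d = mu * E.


Step 1: v_d = mu * E
Step 2: v_d = 674 * 3578 = 2411572
Step 3: v_d = 2.41e+06 cm/s

2.41e+06


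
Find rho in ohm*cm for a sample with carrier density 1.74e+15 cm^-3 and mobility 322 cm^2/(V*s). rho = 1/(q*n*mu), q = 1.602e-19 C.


Step 1: sigma = q * n * mu = 1.602e-19 * 1.74e+15 * 322 = 8.97569e-02 S/cm
Step 2: rho = 1 / sigma = 1 / 8.97569e-02 = 11.14 ohm*cm

11.14


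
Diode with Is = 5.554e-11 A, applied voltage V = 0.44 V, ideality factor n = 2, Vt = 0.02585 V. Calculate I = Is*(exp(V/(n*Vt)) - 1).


Step 1: V/(n*Vt) = 0.44/(2*0.02585) = 8.5106
Step 2: exp(8.5106) = 4.9671e+03
Step 3: I = 5.554e-11 * (4.9671e+03 - 1) = 2.76e-07 A

2.76e-07


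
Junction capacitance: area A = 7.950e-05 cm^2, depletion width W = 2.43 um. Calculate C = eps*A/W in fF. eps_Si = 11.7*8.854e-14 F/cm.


Step 1: eps_Si = 11.7 * 8.854e-14 = 1.035918e-12 F/cm
Step 2: W in cm = 2.43 * 1e-4 = 2.43e-04 cm
Step 3: C = 1.035918e-12 * 7.950e-05 / 2.43e-04 = 3.389114e-13 F
Step 4: C = 338.91 fF

338.91


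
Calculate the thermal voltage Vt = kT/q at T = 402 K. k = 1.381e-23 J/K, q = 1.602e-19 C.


Step 1: kT = 1.381e-23 * 402 = 5.55162e-21 J
Step 2: Vt = kT/q = 5.55162e-21 / 1.602e-19
Step 3: Vt = 0.03465 V

0.03465


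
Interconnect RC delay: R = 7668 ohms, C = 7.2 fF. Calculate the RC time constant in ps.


Step 1: tau = R * C
Step 2: tau = 7668 * 7.2 fF = 7668 * 7.2e-15 F
Step 3: tau = 5.52096e-11 s = 55.2096 ps

55.2096


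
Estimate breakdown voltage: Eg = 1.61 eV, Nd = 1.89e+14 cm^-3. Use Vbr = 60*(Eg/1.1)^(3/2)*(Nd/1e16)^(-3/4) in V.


Step 1: Eg/1.1 = 1.61/1.1 = 1.463636
Step 2: (Eg/1.1)^1.5 = 1.463636^1.5 = 1.770719
Step 3: (Nd/1e16)^(-0.75) = (0.0189)^(-0.75) = 19.617951
Step 4: Vbr = 60 * 1.770719 * 19.617951 = 2084.3 V

2084.3


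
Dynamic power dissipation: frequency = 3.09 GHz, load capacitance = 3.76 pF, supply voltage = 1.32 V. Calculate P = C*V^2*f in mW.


Step 1: V^2 = 1.32^2 = 1.7424 V^2
Step 2: P = C*V^2*f = 3.76e-12 F * 1.7424 * 3.09e9 Hz
Step 3: P = 2.024390016e-02 W
Step 4: P = 20.244 mW

20.244


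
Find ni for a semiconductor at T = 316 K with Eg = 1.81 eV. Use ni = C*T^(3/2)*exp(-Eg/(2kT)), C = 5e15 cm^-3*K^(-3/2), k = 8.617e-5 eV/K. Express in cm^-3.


Step 1: Compute kT = 8.617e-5 * 316 = 0.02722972 eV
Step 2: Exponent = -Eg/(2kT) = -1.81/(2*0.02722972) = -33.23574
Step 3: T^(3/2) = 316^1.5 = 5617.34
Step 4: ni = 5e15 * 5617.34 * exp(-33.23574) = 1.03e+05 cm^-3

1.03e+05


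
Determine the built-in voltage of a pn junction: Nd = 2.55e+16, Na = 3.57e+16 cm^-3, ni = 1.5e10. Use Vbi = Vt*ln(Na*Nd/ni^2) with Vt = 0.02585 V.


Step 1: Compute Na*Nd/ni^2 = 3.57e+16 * 2.55e+16 / (1.5e10)^2 = 4.0460e+12
Step 2: ln(4.0460e+12) = 29.0287
Step 3: Vbi = 0.02585 * 29.0287 = 0.75 V

0.75


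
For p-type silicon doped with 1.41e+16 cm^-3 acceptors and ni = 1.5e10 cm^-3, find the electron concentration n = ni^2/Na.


Step 1: Majority hole concentration p ≈ Na = 1.41e+16 cm^-3
Step 2: n = ni^2 / Na = (1.5e10)^2 / 1.41e+16
Step 3: n = 1.60e+04 cm^-3

1.60e+04


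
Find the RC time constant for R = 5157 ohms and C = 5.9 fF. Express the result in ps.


Step 1: tau = R * C
Step 2: tau = 5157 * 5.9 fF = 5157 * 5.9e-15 F
Step 3: tau = 3.04263e-11 s = 30.4263 ps

30.4263


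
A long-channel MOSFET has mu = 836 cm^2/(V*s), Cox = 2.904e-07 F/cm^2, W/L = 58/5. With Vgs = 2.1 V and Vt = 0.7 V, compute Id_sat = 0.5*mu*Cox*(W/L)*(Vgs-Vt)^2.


Step 1: Overdrive voltage Vov = Vgs - Vt = 2.1 - 0.7 = 1.4 V
Step 2: W/L = 58/5 = 11.6
Step 3: Id = 0.5 * 836 * 2.904e-07 * 11.6 * 1.4^2
Step 4: Id = 2.76e-03 A

2.76e-03


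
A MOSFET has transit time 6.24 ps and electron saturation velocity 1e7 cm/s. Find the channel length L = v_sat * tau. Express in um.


Step 1: tau in seconds = 6.24 ps * 1e-12 = 6.2400e-12 s
Step 2: L = v_sat * tau = 1e7 * 6.2400e-12 = 6.2400e-05 cm
Step 3: L in um = 6.2400e-05 * 1e4 = 0.624 um

0.624


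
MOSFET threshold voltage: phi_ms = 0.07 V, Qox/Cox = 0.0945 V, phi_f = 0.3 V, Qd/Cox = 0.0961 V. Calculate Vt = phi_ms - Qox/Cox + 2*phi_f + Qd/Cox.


Step 1: Vt = phi_ms - Qox/Cox + 2*phi_f + Qd/Cox
Step 2: Vt = 0.07 - 0.0945 + 2*0.3 + 0.0961
Step 3: Vt = 0.07 - 0.0945 + 0.6 + 0.0961
Step 4: Vt = 0.6716 V

0.6716


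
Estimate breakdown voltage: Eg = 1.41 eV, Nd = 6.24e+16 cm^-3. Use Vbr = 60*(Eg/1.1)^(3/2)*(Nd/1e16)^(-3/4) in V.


Step 1: Eg/1.1 = 1.41/1.1 = 1.281818
Step 2: (Eg/1.1)^1.5 = 1.281818^1.5 = 1.451241
Step 3: (Nd/1e16)^(-0.75) = (6.24)^(-0.75) = 0.253286
Step 4: Vbr = 60 * 1.451241 * 0.253286 = 22.1 V

22.1


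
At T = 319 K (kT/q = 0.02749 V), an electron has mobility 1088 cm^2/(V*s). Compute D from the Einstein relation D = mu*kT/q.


Step 1: D = mu * (kT/q)
Step 2: D = 1088 * 0.02749
Step 3: D = 29.91 cm^2/s

29.91


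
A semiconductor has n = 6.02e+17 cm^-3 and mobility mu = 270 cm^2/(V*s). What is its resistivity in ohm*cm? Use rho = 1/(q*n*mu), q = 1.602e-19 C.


Step 1: sigma = q * n * mu = 1.602e-19 * 6.02e+17 * 270 = 2.60389e+01 S/cm
Step 2: rho = 1 / sigma = 1 / 2.60389e+01 = 0.0384 ohm*cm

0.0384


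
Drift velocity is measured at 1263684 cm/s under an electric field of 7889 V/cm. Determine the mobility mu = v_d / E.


Step 1: mu = v_d / E
Step 2: mu = 1263684 / 7889
Step 3: mu = 160.18 cm^2/(V*s)

160.18


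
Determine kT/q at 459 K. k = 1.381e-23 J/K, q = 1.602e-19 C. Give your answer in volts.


Step 1: kT = 1.381e-23 * 459 = 6.33879e-21 J
Step 2: Vt = kT/q = 6.33879e-21 / 1.602e-19
Step 3: Vt = 0.03957 V

0.03957


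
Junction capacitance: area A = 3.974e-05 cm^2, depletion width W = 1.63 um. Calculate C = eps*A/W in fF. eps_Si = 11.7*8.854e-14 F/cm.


Step 1: eps_Si = 11.7 * 8.854e-14 = 1.035918e-12 F/cm
Step 2: W in cm = 1.63 * 1e-4 = 1.63e-04 cm
Step 3: C = 1.035918e-12 * 3.974e-05 / 1.63e-04 = 2.525606e-13 F
Step 4: C = 252.56 fF

252.56


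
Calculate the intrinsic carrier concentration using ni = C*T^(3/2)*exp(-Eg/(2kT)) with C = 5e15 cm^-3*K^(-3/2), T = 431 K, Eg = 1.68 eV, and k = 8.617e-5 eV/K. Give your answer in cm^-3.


Step 1: Compute kT = 8.617e-5 * 431 = 0.03713927 eV
Step 2: Exponent = -Eg/(2kT) = -1.68/(2*0.03713927) = -22.61757
Step 3: T^(3/2) = 431^1.5 = 8947.79
Step 4: ni = 5e15 * 8947.79 * exp(-22.61757) = 6.73e+09 cm^-3

6.73e+09


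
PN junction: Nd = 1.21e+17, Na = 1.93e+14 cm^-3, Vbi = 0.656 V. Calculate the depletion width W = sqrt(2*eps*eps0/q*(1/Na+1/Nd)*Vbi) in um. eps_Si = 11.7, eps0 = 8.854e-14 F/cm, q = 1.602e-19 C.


Step 1: 1/Na + 1/Nd = 1/1.93e+14 + 1/1.21e+17 = 5.18961e-15
Step 2: 2*eps*eps0/q = 2*11.7*8.854e-14/1.602e-19 = 1.293281e+07
Step 3: W^2 = 1.293281e+07 * 5.18961e-15 * 0.656 = 4.40283e-08
Step 4: W = sqrt(4.40283e-08) = 2.098e-04 cm = 2.098 um

2.098


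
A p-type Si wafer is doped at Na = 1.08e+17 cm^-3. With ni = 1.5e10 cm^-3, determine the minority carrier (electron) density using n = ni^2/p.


Step 1: Majority hole concentration p ≈ Na = 1.08e+17 cm^-3
Step 2: n = ni^2 / Na = (1.5e10)^2 / 1.08e+17
Step 3: n = 2.08e+03 cm^-3

2.08e+03


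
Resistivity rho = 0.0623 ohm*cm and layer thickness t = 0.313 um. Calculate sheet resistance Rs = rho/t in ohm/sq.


Step 1: Convert thickness to cm: t = 0.313 um = 3.1300e-05 cm
Step 2: Rs = rho / t = 0.0623 / 3.1300e-05
Step 3: Rs = 1990.4 ohm/sq

1990.4


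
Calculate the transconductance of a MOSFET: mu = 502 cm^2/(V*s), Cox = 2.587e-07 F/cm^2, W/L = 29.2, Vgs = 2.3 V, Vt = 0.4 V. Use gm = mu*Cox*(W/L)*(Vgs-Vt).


Step 1: Vov = Vgs - Vt = 2.3 - 0.4 = 1.9 V
Step 2: gm = mu * Cox * (W/L) * Vov
Step 3: gm = 502 * 2.587e-07 * 29.2 * 1.9 = 7.21e-03 S

7.21e-03


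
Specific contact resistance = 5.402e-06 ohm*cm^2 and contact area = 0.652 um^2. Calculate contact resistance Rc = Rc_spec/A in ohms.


Step 1: Convert area to cm^2: 0.652 um^2 = 6.5200e-09 cm^2
Step 2: Rc = Rc_spec / A = 5.402e-06 / 6.5200e-09
Step 3: Rc = 8.29e+02 ohms

8.29e+02


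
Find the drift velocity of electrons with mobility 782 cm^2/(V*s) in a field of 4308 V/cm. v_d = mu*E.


Step 1: v_d = mu * E
Step 2: v_d = 782 * 4308 = 3368856
Step 3: v_d = 3.37e+06 cm/s

3.37e+06


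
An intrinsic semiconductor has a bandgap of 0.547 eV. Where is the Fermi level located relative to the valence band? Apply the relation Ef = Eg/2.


Step 1: For an intrinsic semiconductor, the Fermi level sits at midgap.
Step 2: Ef = Eg / 2 = 0.547 / 2 = 0.2735 eV

0.2735


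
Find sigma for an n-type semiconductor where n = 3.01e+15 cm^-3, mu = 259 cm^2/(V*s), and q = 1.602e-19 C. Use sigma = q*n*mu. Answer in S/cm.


Step 1: sigma = q * n * mu
Step 2: sigma = 1.602e-19 * 3.01e+15 * 259
Step 3: sigma = 1.249e-01 S/cm

1.249e-01


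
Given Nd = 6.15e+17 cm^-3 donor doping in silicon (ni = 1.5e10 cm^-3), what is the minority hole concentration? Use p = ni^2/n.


Step 1: Since Nd >> ni, n ≈ Nd = 6.15e+17 cm^-3
Step 2: p = ni^2 / n = (1.5e10)^2 / 6.15e+17
Step 3: p = 2.25e20 / 6.15e+17 = 3.66e+02 cm^-3

3.66e+02


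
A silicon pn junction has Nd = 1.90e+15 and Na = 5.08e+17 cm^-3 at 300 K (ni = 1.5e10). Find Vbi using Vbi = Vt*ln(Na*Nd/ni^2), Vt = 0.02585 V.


Step 1: Compute Na*Nd/ni^2 = 5.08e+17 * 1.90e+15 / (1.5e10)^2 = 4.2898e+12
Step 2: ln(4.2898e+12) = 29.0873
Step 3: Vbi = 0.02585 * 29.0873 = 0.752 V

0.752


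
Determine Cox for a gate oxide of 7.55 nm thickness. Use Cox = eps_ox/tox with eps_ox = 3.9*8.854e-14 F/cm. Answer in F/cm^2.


Step 1: eps_ox = 3.9 * 8.854e-14 = 3.45306e-13 F/cm
Step 2: tox in cm = 7.55 nm * 1e-7 = 7.5500e-07 cm
Step 3: Cox = 3.45306e-13 / 7.5500e-07 = 4.57e-07 F/cm^2

4.57e-07


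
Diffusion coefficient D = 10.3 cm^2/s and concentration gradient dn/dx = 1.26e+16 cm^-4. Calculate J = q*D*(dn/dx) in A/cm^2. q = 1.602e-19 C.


Step 1: J = q * D * (dn/dx)
Step 2: J = 1.602e-19 * 10.3 * 1.26e+16
Step 3: J = 2.08e-02 A/cm^2

2.08e-02


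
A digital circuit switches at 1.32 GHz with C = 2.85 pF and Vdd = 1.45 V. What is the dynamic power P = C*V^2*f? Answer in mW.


Step 1: V^2 = 1.45^2 = 2.1025 V^2
Step 2: P = C*V^2*f = 2.85e-12 F * 2.1025 * 1.32e9 Hz
Step 3: P = 7.909605e-03 W
Step 4: P = 7.91 mW

7.91


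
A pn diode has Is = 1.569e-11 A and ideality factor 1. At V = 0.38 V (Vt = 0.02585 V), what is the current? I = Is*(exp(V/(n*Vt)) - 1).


Step 1: V/(n*Vt) = 0.38/(1*0.02585) = 14.7002
Step 2: exp(14.7002) = 2.4222e+06
Step 3: I = 1.569e-11 * (2.4222e+06 - 1) = 3.80e-05 A

3.80e-05


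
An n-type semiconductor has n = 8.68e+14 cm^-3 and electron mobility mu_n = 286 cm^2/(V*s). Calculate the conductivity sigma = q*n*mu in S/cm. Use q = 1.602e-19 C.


Step 1: sigma = q * n * mu
Step 2: sigma = 1.602e-19 * 8.68e+14 * 286
Step 3: sigma = 3.977e-02 S/cm

3.977e-02


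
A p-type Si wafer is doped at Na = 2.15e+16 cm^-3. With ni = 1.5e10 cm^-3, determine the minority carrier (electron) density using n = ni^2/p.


Step 1: Majority hole concentration p ≈ Na = 2.15e+16 cm^-3
Step 2: n = ni^2 / Na = (1.5e10)^2 / 2.15e+16
Step 3: n = 1.05e+04 cm^-3

1.05e+04


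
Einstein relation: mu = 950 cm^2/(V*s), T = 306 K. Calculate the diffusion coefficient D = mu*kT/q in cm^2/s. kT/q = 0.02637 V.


Step 1: D = mu * (kT/q)
Step 2: D = 950 * 0.02637
Step 3: D = 25.05 cm^2/s

25.05


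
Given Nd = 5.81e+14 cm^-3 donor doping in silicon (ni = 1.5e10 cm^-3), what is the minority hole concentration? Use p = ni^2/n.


Step 1: Since Nd >> ni, n ≈ Nd = 5.81e+14 cm^-3
Step 2: p = ni^2 / n = (1.5e10)^2 / 5.81e+14
Step 3: p = 2.25e20 / 5.81e+14 = 3.87e+05 cm^-3

3.87e+05


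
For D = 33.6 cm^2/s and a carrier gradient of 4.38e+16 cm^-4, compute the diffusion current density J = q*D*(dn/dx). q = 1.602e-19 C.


Step 1: J = q * D * (dn/dx)
Step 2: J = 1.602e-19 * 33.6 * 4.38e+16
Step 3: J = 2.36e-01 A/cm^2

2.36e-01


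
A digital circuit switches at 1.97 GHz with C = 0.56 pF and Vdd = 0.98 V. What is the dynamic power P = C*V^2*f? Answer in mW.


Step 1: V^2 = 0.98^2 = 0.9604 V^2
Step 2: P = C*V^2*f = 0.56e-12 F * 0.9604 * 1.97e9 Hz
Step 3: P = 1.05951328e-03 W
Step 4: P = 1.06 mW

1.06


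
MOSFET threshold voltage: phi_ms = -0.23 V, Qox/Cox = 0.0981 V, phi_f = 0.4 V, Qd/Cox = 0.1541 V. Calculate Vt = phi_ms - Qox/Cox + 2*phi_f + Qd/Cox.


Step 1: Vt = phi_ms - Qox/Cox + 2*phi_f + Qd/Cox
Step 2: Vt = -0.23 - 0.0981 + 2*0.4 + 0.1541
Step 3: Vt = -0.23 - 0.0981 + 0.8 + 0.1541
Step 4: Vt = 0.626 V

0.626


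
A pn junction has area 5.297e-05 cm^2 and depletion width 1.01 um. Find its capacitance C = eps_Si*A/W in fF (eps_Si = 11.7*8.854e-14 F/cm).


Step 1: eps_Si = 11.7 * 8.854e-14 = 1.035918e-12 F/cm
Step 2: W in cm = 1.01 * 1e-4 = 1.01e-04 cm
Step 3: C = 1.035918e-12 * 5.297e-05 / 1.01e-04 = 5.432928e-13 F
Step 4: C = 543.29 fF

543.29


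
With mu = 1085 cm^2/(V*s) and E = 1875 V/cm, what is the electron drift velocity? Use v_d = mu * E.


Step 1: v_d = mu * E
Step 2: v_d = 1085 * 1875 = 2034375
Step 3: v_d = 2.03e+06 cm/s

2.03e+06


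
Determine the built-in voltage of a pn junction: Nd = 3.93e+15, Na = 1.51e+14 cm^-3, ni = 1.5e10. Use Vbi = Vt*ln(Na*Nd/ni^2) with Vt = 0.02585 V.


Step 1: Compute Na*Nd/ni^2 = 1.51e+14 * 3.93e+15 / (1.5e10)^2 = 2.6375e+09
Step 2: ln(2.6375e+09) = 21.6931
Step 3: Vbi = 0.02585 * 21.6931 = 0.561 V

0.561


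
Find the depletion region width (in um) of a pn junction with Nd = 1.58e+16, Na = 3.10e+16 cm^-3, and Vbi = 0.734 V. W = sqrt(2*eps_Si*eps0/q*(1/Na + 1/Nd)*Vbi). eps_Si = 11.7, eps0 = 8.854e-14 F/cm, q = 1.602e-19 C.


Step 1: 1/Na + 1/Nd = 1/3.10e+16 + 1/1.58e+16 = 9.55492e-17
Step 2: 2*eps*eps0/q = 2*11.7*8.854e-14/1.602e-19 = 1.293281e+07
Step 3: W^2 = 1.293281e+07 * 9.55492e-17 * 0.734 = 9.07018e-10
Step 4: W = sqrt(9.07018e-10) = 3.012e-05 cm = 0.3012 um

0.3012


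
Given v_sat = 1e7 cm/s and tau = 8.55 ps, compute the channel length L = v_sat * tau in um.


Step 1: tau in seconds = 8.55 ps * 1e-12 = 8.5500e-12 s
Step 2: L = v_sat * tau = 1e7 * 8.5500e-12 = 8.5500e-05 cm
Step 3: L in um = 8.5500e-05 * 1e4 = 0.855 um

0.855


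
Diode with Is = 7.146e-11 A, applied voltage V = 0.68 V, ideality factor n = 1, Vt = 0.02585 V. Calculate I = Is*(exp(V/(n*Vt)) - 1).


Step 1: V/(n*Vt) = 0.68/(1*0.02585) = 26.3056
Step 2: exp(26.3056) = 2.6569e+11
Step 3: I = 7.146e-11 * (2.6569e+11 - 1) = 1.90e+01 A

1.90e+01


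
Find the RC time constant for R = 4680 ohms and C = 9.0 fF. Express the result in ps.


Step 1: tau = R * C
Step 2: tau = 4680 * 9.0 fF = 4680 * 9.0e-15 F
Step 3: tau = 4.212e-11 s = 42.12 ps

42.12


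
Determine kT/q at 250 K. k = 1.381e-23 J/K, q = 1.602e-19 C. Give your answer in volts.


Step 1: kT = 1.381e-23 * 250 = 3.4525e-21 J
Step 2: Vt = kT/q = 3.4525e-21 / 1.602e-19
Step 3: Vt = 0.02155 V

0.02155


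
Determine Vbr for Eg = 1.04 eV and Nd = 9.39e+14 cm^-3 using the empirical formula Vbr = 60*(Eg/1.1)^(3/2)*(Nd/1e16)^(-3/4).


Step 1: Eg/1.1 = 1.04/1.1 = 0.945455
Step 2: (Eg/1.1)^1.5 = 0.945455^1.5 = 0.919309
Step 3: (Nd/1e16)^(-0.75) = (0.0939)^(-0.75) = 5.895231
Step 4: Vbr = 60 * 0.919309 * 5.895231 = 325.2 V

325.2


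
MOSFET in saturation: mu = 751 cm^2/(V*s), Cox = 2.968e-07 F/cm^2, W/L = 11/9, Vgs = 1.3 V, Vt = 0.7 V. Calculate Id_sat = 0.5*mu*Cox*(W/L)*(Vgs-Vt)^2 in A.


Step 1: Overdrive voltage Vov = Vgs - Vt = 1.3 - 0.7 = 0.6 V
Step 2: W/L = 11/9 = 1.22222
Step 3: Id = 0.5 * 751 * 2.968e-07 * 1.22222 * 0.6^2
Step 4: Id = 4.90e-05 A

4.90e-05


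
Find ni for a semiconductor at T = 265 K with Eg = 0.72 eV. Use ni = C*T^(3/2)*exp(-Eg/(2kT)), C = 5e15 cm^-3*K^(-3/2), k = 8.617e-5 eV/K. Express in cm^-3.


Step 1: Compute kT = 8.617e-5 * 265 = 0.02283505 eV
Step 2: Exponent = -Eg/(2kT) = -0.72/(2*0.02283505) = -15.76524
Step 3: T^(3/2) = 265^1.5 = 4313.89
Step 4: ni = 5e15 * 4313.89 * exp(-15.76524) = 3.07e+12 cm^-3

3.07e+12


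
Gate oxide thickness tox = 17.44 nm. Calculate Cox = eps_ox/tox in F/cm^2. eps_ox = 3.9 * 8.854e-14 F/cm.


Step 1: eps_ox = 3.9 * 8.854e-14 = 3.45306e-13 F/cm
Step 2: tox in cm = 17.44 nm * 1e-7 = 1.7440e-06 cm
Step 3: Cox = 3.45306e-13 / 1.7440e-06 = 1.98e-07 F/cm^2

1.98e-07


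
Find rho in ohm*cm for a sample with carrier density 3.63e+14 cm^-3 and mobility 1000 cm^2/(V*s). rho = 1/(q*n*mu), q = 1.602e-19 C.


Step 1: sigma = q * n * mu = 1.602e-19 * 3.63e+14 * 1000 = 5.81526e-02 S/cm
Step 2: rho = 1 / sigma = 1 / 5.81526e-02 = 17.2 ohm*cm

17.2


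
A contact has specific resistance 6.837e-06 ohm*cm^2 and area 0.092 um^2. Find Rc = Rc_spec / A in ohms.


Step 1: Convert area to cm^2: 0.092 um^2 = 9.2000e-10 cm^2
Step 2: Rc = Rc_spec / A = 6.837e-06 / 9.2000e-10
Step 3: Rc = 7.43e+03 ohms

7.43e+03


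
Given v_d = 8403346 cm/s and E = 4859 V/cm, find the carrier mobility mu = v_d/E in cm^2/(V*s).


Step 1: mu = v_d / E
Step 2: mu = 8403346 / 4859
Step 3: mu = 1729.44 cm^2/(V*s)

1729.44


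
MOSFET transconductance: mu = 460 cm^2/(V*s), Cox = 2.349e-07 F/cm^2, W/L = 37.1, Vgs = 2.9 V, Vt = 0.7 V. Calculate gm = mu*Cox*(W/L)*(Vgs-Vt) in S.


Step 1: Vov = Vgs - Vt = 2.9 - 0.7 = 2.2 V
Step 2: gm = mu * Cox * (W/L) * Vov
Step 3: gm = 460 * 2.349e-07 * 37.1 * 2.2 = 8.82e-03 S

8.82e-03


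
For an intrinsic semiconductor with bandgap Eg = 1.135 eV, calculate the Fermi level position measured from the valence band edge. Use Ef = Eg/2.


Step 1: For an intrinsic semiconductor, the Fermi level sits at midgap.
Step 2: Ef = Eg / 2 = 1.135 / 2 = 0.5675 eV

0.5675


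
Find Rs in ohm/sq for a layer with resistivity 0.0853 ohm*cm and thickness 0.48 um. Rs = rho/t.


Step 1: Convert thickness to cm: t = 0.48 um = 4.8000e-05 cm
Step 2: Rs = rho / t = 0.0853 / 4.8000e-05
Step 3: Rs = 1777.1 ohm/sq

1777.1


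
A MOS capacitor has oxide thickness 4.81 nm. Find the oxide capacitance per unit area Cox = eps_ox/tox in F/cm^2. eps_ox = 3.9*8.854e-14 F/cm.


Step 1: eps_ox = 3.9 * 8.854e-14 = 3.45306e-13 F/cm
Step 2: tox in cm = 4.81 nm * 1e-7 = 4.8100e-07 cm
Step 3: Cox = 3.45306e-13 / 4.8100e-07 = 7.18e-07 F/cm^2

7.18e-07


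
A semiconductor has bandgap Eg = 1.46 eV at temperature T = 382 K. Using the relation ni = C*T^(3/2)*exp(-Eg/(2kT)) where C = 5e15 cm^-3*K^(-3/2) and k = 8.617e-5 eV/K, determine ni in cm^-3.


Step 1: Compute kT = 8.617e-5 * 382 = 0.03291694 eV
Step 2: Exponent = -Eg/(2kT) = -1.46/(2*0.03291694) = -22.17703
Step 3: T^(3/2) = 382^1.5 = 7466.12
Step 4: ni = 5e15 * 7466.12 * exp(-22.17703) = 8.72e+09 cm^-3

8.72e+09


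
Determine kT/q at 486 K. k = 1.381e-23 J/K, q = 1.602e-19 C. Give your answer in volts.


Step 1: kT = 1.381e-23 * 486 = 6.71166e-21 J
Step 2: Vt = kT/q = 6.71166e-21 / 1.602e-19
Step 3: Vt = 0.0419 V

0.0419


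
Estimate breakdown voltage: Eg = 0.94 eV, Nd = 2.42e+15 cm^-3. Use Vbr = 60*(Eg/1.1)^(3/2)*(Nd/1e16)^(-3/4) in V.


Step 1: Eg/1.1 = 0.94/1.1 = 0.854545
Step 2: (Eg/1.1)^1.5 = 0.854545^1.5 = 0.789955
Step 3: (Nd/1e16)^(-0.75) = (0.242)^(-0.75) = 2.898268
Step 4: Vbr = 60 * 0.789955 * 2.898268 = 137.4 V

137.4


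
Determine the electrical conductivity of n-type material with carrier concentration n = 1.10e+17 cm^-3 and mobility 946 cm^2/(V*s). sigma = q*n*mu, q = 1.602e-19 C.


Step 1: sigma = q * n * mu
Step 2: sigma = 1.602e-19 * 1.10e+17 * 946
Step 3: sigma = 1.667e+01 S/cm

1.667e+01


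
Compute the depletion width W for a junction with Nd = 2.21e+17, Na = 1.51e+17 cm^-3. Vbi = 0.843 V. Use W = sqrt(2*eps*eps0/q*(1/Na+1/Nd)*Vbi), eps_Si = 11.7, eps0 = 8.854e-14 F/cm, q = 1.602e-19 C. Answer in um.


Step 1: 1/Na + 1/Nd = 1/1.51e+17 + 1/2.21e+17 = 1.11474e-17
Step 2: 2*eps*eps0/q = 2*11.7*8.854e-14/1.602e-19 = 1.293281e+07
Step 3: W^2 = 1.293281e+07 * 1.11474e-17 * 0.843 = 1.21533e-10
Step 4: W = sqrt(1.21533e-10) = 1.102e-05 cm = 0.1102 um

0.1102


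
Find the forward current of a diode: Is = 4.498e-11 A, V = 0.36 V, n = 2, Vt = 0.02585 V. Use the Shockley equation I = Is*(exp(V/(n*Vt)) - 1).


Step 1: V/(n*Vt) = 0.36/(2*0.02585) = 6.9632
Step 2: exp(6.9632) = 1.0570e+03
Step 3: I = 4.498e-11 * (1.0570e+03 - 1) = 4.75e-08 A

4.75e-08


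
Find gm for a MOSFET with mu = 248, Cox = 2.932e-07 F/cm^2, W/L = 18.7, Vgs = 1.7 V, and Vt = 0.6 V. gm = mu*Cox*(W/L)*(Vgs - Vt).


Step 1: Vov = Vgs - Vt = 1.7 - 0.6 = 1.1 V
Step 2: gm = mu * Cox * (W/L) * Vov
Step 3: gm = 248 * 2.932e-07 * 18.7 * 1.1 = 1.50e-03 S

1.50e-03


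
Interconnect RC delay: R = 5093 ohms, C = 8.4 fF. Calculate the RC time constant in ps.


Step 1: tau = R * C
Step 2: tau = 5093 * 8.4 fF = 5093 * 8.4e-15 F
Step 3: tau = 4.27812e-11 s = 42.7812 ps

42.7812


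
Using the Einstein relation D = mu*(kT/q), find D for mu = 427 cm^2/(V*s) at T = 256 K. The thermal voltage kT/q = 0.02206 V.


Step 1: D = mu * (kT/q)
Step 2: D = 427 * 0.02206
Step 3: D = 9.42 cm^2/s

9.42


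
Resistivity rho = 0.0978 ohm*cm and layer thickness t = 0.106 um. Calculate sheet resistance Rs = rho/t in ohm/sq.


Step 1: Convert thickness to cm: t = 0.106 um = 1.0600e-05 cm
Step 2: Rs = rho / t = 0.0978 / 1.0600e-05
Step 3: Rs = 9226.4 ohm/sq

9226.4


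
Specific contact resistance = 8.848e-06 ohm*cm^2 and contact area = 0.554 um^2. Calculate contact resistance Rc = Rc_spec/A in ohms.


Step 1: Convert area to cm^2: 0.554 um^2 = 5.5400e-09 cm^2
Step 2: Rc = Rc_spec / A = 8.848e-06 / 5.5400e-09
Step 3: Rc = 1.60e+03 ohms

1.60e+03


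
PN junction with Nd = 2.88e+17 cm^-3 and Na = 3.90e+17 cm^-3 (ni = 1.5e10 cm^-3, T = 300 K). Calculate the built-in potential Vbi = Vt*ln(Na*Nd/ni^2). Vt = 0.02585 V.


Step 1: Compute Na*Nd/ni^2 = 3.90e+17 * 2.88e+17 / (1.5e10)^2 = 4.9920e+14
Step 2: ln(4.9920e+14) = 33.8440
Step 3: Vbi = 0.02585 * 33.8440 = 0.875 V

0.875


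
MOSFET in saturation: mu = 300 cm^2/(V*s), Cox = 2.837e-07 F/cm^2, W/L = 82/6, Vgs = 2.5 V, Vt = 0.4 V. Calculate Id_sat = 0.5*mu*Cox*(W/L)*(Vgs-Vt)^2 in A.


Step 1: Overdrive voltage Vov = Vgs - Vt = 2.5 - 0.4 = 2.1 V
Step 2: W/L = 82/6 = 13.6667
Step 3: Id = 0.5 * 300 * 2.837e-07 * 13.6667 * 2.1^2
Step 4: Id = 2.56e-03 A

2.56e-03


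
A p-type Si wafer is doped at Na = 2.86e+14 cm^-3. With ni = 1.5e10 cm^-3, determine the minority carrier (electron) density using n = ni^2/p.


Step 1: Majority hole concentration p ≈ Na = 2.86e+14 cm^-3
Step 2: n = ni^2 / Na = (1.5e10)^2 / 2.86e+14
Step 3: n = 7.87e+05 cm^-3

7.87e+05


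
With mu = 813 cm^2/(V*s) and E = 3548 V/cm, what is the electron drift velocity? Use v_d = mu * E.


Step 1: v_d = mu * E
Step 2: v_d = 813 * 3548 = 2884524
Step 3: v_d = 2.88e+06 cm/s

2.88e+06


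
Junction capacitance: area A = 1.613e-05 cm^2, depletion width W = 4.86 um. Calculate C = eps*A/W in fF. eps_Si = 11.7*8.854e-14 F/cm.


Step 1: eps_Si = 11.7 * 8.854e-14 = 1.035918e-12 F/cm
Step 2: W in cm = 4.86 * 1e-4 = 4.86e-04 cm
Step 3: C = 1.035918e-12 * 1.613e-05 / 4.86e-04 = 3.438139e-14 F
Step 4: C = 34.38 fF

34.38


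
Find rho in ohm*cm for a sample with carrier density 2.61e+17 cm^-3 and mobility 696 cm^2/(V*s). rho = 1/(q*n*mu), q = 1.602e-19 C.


Step 1: sigma = q * n * mu = 1.602e-19 * 2.61e+17 * 696 = 2.91013e+01 S/cm
Step 2: rho = 1 / sigma = 1 / 2.91013e+01 = 0.03436 ohm*cm

0.03436


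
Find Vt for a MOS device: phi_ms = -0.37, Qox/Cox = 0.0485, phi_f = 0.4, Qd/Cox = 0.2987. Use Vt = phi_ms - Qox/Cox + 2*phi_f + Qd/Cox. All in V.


Step 1: Vt = phi_ms - Qox/Cox + 2*phi_f + Qd/Cox
Step 2: Vt = -0.37 - 0.0485 + 2*0.4 + 0.2987
Step 3: Vt = -0.37 - 0.0485 + 0.8 + 0.2987
Step 4: Vt = 0.6802 V

0.6802


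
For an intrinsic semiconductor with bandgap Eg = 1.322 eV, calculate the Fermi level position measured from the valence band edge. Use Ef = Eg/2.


Step 1: For an intrinsic semiconductor, the Fermi level sits at midgap.
Step 2: Ef = Eg / 2 = 1.322 / 2 = 0.661 eV

0.661


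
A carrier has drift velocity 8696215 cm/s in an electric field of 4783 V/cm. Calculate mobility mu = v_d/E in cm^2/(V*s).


Step 1: mu = v_d / E
Step 2: mu = 8696215 / 4783
Step 3: mu = 1818.15 cm^2/(V*s)

1818.15


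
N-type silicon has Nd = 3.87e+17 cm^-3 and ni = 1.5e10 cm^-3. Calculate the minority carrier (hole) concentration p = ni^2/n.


Step 1: Since Nd >> ni, n ≈ Nd = 3.87e+17 cm^-3
Step 2: p = ni^2 / n = (1.5e10)^2 / 3.87e+17
Step 3: p = 2.25e20 / 3.87e+17 = 5.81e+02 cm^-3

5.81e+02


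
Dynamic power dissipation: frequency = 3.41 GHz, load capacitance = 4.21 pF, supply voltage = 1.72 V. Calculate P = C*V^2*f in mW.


Step 1: V^2 = 1.72^2 = 2.9584 V^2
Step 2: P = C*V^2*f = 4.21e-12 F * 2.9584 * 3.41e9 Hz
Step 3: P = 4.247108624e-02 W
Step 4: P = 42.471 mW

42.471


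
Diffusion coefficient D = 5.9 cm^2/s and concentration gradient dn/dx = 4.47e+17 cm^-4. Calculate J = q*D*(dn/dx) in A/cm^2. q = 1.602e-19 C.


Step 1: J = q * D * (dn/dx)
Step 2: J = 1.602e-19 * 5.9 * 4.47e+17
Step 3: J = 4.22e-01 A/cm^2

4.22e-01


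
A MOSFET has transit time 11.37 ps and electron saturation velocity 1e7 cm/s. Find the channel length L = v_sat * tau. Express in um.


Step 1: tau in seconds = 11.37 ps * 1e-12 = 1.1370e-11 s
Step 2: L = v_sat * tau = 1e7 * 1.1370e-11 = 1.1370e-04 cm
Step 3: L in um = 1.1370e-04 * 1e4 = 1.137 um

1.137


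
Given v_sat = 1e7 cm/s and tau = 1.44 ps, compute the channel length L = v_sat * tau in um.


Step 1: tau in seconds = 1.44 ps * 1e-12 = 1.4400e-12 s
Step 2: L = v_sat * tau = 1e7 * 1.4400e-12 = 1.4400e-05 cm
Step 3: L in um = 1.4400e-05 * 1e4 = 0.144 um

0.144


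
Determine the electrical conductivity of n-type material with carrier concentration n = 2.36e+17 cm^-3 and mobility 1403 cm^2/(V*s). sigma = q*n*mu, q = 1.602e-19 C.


Step 1: sigma = q * n * mu
Step 2: sigma = 1.602e-19 * 2.36e+17 * 1403
Step 3: sigma = 5.304e+01 S/cm

5.304e+01


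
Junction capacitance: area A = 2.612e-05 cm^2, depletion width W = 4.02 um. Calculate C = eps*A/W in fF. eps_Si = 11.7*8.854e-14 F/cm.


Step 1: eps_Si = 11.7 * 8.854e-14 = 1.035918e-12 F/cm
Step 2: W in cm = 4.02 * 1e-4 = 4.02e-04 cm
Step 3: C = 1.035918e-12 * 2.612e-05 / 4.02e-04 = 6.730890e-14 F
Step 4: C = 67.31 fF

67.31


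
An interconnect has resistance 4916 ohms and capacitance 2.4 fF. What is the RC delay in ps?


Step 1: tau = R * C
Step 2: tau = 4916 * 2.4 fF = 4916 * 2.4e-15 F
Step 3: tau = 1.17984e-11 s = 11.7984 ps

11.7984


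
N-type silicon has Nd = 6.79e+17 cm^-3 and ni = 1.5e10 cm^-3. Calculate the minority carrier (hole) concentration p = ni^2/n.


Step 1: Since Nd >> ni, n ≈ Nd = 6.79e+17 cm^-3
Step 2: p = ni^2 / n = (1.5e10)^2 / 6.79e+17
Step 3: p = 2.25e20 / 6.79e+17 = 3.31e+02 cm^-3

3.31e+02


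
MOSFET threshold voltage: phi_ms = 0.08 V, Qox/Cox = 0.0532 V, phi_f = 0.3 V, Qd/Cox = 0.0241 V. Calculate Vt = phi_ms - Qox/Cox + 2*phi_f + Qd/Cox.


Step 1: Vt = phi_ms - Qox/Cox + 2*phi_f + Qd/Cox
Step 2: Vt = 0.08 - 0.0532 + 2*0.3 + 0.0241
Step 3: Vt = 0.08 - 0.0532 + 0.6 + 0.0241
Step 4: Vt = 0.6509 V

0.6509


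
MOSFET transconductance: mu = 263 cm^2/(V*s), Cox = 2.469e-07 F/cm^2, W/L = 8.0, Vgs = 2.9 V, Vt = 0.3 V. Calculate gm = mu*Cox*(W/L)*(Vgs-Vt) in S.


Step 1: Vov = Vgs - Vt = 2.9 - 0.3 = 2.6 V
Step 2: gm = mu * Cox * (W/L) * Vov
Step 3: gm = 263 * 2.469e-07 * 8.0 * 2.6 = 1.35e-03 S

1.35e-03


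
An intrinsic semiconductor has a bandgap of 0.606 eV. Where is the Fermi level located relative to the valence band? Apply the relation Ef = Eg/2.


Step 1: For an intrinsic semiconductor, the Fermi level sits at midgap.
Step 2: Ef = Eg / 2 = 0.606 / 2 = 0.303 eV

0.303


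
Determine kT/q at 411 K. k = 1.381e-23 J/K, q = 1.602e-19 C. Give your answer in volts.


Step 1: kT = 1.381e-23 * 411 = 5.67591e-21 J
Step 2: Vt = kT/q = 5.67591e-21 / 1.602e-19
Step 3: Vt = 0.03543 V

0.03543


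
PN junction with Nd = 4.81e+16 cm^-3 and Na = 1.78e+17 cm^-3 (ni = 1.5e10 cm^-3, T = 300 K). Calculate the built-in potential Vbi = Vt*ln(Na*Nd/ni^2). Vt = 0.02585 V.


Step 1: Compute Na*Nd/ni^2 = 1.78e+17 * 4.81e+16 / (1.5e10)^2 = 3.8052e+13
Step 2: ln(3.8052e+13) = 31.2700
Step 3: Vbi = 0.02585 * 31.2700 = 0.808 V

0.808


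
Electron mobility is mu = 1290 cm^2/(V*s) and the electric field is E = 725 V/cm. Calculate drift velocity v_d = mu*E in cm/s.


Step 1: v_d = mu * E
Step 2: v_d = 1290 * 725 = 935250
Step 3: v_d = 9.35e+05 cm/s

9.35e+05


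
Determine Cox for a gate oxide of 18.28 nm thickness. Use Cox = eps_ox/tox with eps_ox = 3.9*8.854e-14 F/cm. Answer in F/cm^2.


Step 1: eps_ox = 3.9 * 8.854e-14 = 3.45306e-13 F/cm
Step 2: tox in cm = 18.28 nm * 1e-7 = 1.8280e-06 cm
Step 3: Cox = 3.45306e-13 / 1.8280e-06 = 1.89e-07 F/cm^2

1.89e-07


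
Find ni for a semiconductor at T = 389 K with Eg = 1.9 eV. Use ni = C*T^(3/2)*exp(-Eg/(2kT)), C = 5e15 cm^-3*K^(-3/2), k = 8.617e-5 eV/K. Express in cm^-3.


Step 1: Compute kT = 8.617e-5 * 389 = 0.03352013 eV
Step 2: Exponent = -Eg/(2kT) = -1.9/(2*0.03352013) = -28.34118
Step 3: T^(3/2) = 389^1.5 = 7672.28
Step 4: ni = 5e15 * 7672.28 * exp(-28.34118) = 1.89e+07 cm^-3

1.89e+07
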